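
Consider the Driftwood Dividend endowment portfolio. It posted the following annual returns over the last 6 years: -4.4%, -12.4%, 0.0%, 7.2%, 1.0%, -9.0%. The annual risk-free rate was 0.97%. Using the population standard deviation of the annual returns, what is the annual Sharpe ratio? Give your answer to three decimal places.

Mean return r̄ = -17.60 / 6 = -2.9333%
Population std dev = √[255.3333 / 6] = 6.5235%
Sharpe = (r̄ − rf) / σ = (-2.9333 − 0.97) / 6.5235 = -3.9033 / 6.5235 = -0.5983

-0.598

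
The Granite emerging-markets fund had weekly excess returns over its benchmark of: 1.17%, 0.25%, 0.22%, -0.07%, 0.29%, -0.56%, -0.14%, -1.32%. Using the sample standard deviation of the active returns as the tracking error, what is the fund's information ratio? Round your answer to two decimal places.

r̄ = (1.17 + 0.25 + 0.22 − 0.07 + 0.29 − 0.56 − 0.14 − 1.32) / 8 = -0.0200%
Sample std dev = √[3.6412 / 7] = 0.7212%
IR = r̄ / tracking error = -0.0200 / 0.7212 = -0.0277

-0.03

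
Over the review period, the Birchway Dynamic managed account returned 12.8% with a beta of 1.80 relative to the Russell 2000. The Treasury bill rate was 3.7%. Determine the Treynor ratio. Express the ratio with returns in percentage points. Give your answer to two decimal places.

5.06

Treynor = (Rp − Rf) / β = (12.8% − 3.7%) / 1.80 = 9.10 / 1.80 = 5.0556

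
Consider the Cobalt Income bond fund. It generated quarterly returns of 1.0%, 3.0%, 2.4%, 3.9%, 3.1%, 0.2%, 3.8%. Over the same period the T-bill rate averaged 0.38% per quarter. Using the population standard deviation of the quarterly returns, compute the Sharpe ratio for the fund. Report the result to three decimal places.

1.621

r̄ = (1 + 3 + 2.4 + 3.9 + 3.1 + 0.2 + 3.8) / 7 = 2.4857%
Σ(r − r̄)² = (1 − 2.4857)² + (3 − 2.4857)² + … = 11.8086
σ = √[11.8086 / 7] = 1.2988%
Sharpe = (r̄ − rf) / σ = (2.4857 − 0.38) / 1.2988 = 2.1057 / 1.2988 = 1.6213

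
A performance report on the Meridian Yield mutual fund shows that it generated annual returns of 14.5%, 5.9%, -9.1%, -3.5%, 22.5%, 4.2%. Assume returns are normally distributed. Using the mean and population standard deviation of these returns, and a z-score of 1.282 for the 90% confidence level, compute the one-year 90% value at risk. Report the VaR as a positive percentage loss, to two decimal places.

7.75

Mean return r̄ = 34.50 / 6 = 5.7500%
Σ(r − r̄)² = (14.5 − 5.7500)² + (5.9 − 5.7500)² + (-9.1 − 5.7500)² + … = 665.6350
σ = √[665.6350 / 6] = 10.5328%
VaR = −(r̄ − z·σ) = −(5.7500 − 1.282 × 10.5328) = −(-7.7530) = 7.7530%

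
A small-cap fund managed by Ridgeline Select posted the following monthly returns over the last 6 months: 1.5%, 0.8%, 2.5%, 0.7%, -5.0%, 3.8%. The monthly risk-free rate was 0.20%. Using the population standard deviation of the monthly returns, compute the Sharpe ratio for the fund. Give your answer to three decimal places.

r̄ = (1.5 + 0.8 + 2.5 + 0.7 − 5 + 3.8) / 6 = 0.7167%
Population std dev = √[45.9883 / 6] = 2.7685%
Sharpe = (r̄ − rf) / σ = (0.7167 − 0.2) / 2.7685 = 0.5167 / 2.7685 = 0.1866

0.187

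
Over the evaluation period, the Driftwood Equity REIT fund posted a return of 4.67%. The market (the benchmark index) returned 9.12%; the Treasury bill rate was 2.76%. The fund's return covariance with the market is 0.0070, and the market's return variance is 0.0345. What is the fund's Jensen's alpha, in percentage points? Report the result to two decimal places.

β = Cov / Var = 0.0070 / 0.0345 = 0.2029
E[R] = Rf + β(Rm − Rf) = 2.76% + 0.2029 × (9.12% − 2.76%) = 4.0504%
α = Rp − E[R] = 4.67% − 4.0504% = 0.6196

0.62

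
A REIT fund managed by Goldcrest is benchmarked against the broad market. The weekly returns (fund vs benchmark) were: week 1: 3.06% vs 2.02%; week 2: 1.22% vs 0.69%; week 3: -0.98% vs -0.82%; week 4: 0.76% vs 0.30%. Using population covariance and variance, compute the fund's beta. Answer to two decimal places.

r̄p = 1.0150%,  r̄m = 0.5475%
Cov = Σ(rp − r̄p)(rm − r̄m) / 4 = 1.4579
Var(rm) = Σ(rm − r̄m)² / 4 = 1.0300
β = Cov / Var = 1.4579 / 1.0300 = 1.4154

1.42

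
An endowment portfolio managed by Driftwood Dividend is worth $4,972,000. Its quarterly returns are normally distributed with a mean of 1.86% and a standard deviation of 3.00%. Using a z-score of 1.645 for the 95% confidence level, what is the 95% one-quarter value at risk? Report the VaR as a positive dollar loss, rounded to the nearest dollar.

Return at the 95% tail: μ − z·σ = 1.86% − 1.645 × 3.00% = 1.86 − 4.9350 = -3.0750%
VaR = −(-3.0750%) × $4,972,000 = 3.0750% × $4,972,000 = $152,889

$152,889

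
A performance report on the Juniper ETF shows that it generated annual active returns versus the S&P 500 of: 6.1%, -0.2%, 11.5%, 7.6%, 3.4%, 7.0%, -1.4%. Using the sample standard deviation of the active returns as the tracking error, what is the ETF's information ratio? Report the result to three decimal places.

1.066

Mean return μ = 34.00 / 7 = 4.8571%
Sample σ = √[Σ(r − μ)² / 6] = √[124.6371 / 6] = √20.7729 = 4.5577%
IR = μ / tracking error = 4.8571 / 4.5577 = 1.0657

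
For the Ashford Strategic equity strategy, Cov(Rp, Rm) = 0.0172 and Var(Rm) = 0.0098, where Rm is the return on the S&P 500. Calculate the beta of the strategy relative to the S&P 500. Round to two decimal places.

β = Cov(Rp, Rm) / Var(Rm) = 0.0172 / 0.0098 = 1.7551

1.76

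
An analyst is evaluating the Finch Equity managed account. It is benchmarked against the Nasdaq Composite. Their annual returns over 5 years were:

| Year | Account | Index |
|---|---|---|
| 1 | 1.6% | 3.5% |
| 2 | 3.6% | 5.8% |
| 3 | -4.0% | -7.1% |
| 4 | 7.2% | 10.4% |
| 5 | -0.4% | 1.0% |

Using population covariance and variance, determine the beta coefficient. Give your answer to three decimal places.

0.639

r̄p = 1.6000%,  r̄m = 2.7200%
Cov = Σ(rp − r̄p)(rm − r̄m) / 5 = 21.5200
Var(rm) = Σ(rm − r̄m)² / 5 = 33.6936
β = Cov / Var = 21.5200 / 33.6936 = 0.6387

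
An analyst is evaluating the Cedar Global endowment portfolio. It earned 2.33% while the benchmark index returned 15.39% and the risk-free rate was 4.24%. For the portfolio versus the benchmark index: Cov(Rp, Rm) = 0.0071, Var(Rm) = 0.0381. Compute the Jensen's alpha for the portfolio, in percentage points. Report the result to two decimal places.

-3.99

β = Cov / Var = 0.0071 / 0.0381 = 0.1864
E[R] = Rf + β(Rm − Rf) = 4.24% + 0.1864 × (15.39% − 4.24%) = 6.3184%
α = Rp − E[R] = 2.33% − 6.3184% = -3.9884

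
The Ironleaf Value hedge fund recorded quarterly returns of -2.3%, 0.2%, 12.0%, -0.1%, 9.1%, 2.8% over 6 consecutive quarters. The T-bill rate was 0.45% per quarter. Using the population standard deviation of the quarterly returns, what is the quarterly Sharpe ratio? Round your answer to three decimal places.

Mean return r̄ = 21.70 / 6 = 3.6167%
Population σ = √[Σ(r − r̄)² / 6] = √[161.5083 / 6] = √26.9181 = 5.1883%
Sharpe = (r̄ − rf) / σ = (3.6167 − 0.45) / 5.1883 = 3.1667 / 5.1883 = 0.6104

0.610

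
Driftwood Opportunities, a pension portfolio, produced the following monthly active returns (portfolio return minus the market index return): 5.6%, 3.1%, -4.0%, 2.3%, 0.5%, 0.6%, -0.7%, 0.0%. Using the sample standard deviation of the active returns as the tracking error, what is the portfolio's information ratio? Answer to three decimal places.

0.326

Mean return r̄ = 7.40 / 8 = 0.9250%
Sample σ = √[Σ(r − r̄)² / 7] = √[56.5150 / 7] = √8.0736 = 2.8414%
IR = r̄ / tracking error = 0.9250 / 2.8414 = 0.3255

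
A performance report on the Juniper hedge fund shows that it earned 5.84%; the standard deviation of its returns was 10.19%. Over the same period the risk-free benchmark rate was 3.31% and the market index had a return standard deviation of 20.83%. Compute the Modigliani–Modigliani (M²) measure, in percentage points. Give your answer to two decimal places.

Sharpe = (Rp − Rf) / σp = (5.84% − 3.31%) / 10.19% = 0.2483
M² = Rf + Sharpe × σm = 3.31% + 0.2483 × 20.83% = 8.4821%

8.48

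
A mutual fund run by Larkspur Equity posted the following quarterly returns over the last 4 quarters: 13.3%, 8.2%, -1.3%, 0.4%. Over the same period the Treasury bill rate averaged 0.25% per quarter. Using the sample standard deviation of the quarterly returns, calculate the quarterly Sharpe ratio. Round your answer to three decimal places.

0.718

Mean return μ = 20.60 / 4 = 5.1500%
Sample std dev = √[139.8900 / 3] = 6.8286%
Sharpe = (μ − rf) / σ = (5.1500 − 0.25) / 6.8286 = 4.9000 / 6.8286 = 0.7176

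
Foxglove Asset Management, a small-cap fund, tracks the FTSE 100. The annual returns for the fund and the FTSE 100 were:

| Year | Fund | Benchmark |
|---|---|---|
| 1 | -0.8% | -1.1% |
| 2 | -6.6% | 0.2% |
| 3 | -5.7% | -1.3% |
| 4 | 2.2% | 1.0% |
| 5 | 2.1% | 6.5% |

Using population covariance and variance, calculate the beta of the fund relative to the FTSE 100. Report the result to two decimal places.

r̄p = -1.7600%,  r̄m = 1.0600%
Cov = Σ(rp − r̄p)(rm − r̄m) / 5 = 6.4296
Var(rm) = Σ(rm − r̄m)² / 5 = 8.1144
β = Cov / Var = 6.4296 / 8.1144 = 0.7924

0.79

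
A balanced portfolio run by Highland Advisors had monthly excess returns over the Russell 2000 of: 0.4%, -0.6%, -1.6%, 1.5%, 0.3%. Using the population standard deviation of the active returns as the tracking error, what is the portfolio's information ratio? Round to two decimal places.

0.00

r̄ = (0.4 − 0.6 − 1.6 + 1.5 + 0.3) / 5 = 0.0000%
Population σ = √[Σ(r − r̄)² / 5] = √[5.4200 / 5] = √1.0840 = 1.0412%
IR = r̄ / tracking error = 0.0000 / 1.0412 = 0.0000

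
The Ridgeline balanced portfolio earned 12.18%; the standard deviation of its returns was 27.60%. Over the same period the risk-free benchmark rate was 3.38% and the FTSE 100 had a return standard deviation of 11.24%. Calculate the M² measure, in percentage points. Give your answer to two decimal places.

6.96

Sharpe = (Rp − Rf) / σp = (12.18% − 3.38%) / 27.60% = 0.3188
M² = Rf + Sharpe × σm = 3.38% + 0.3188 × 11.24% = 6.9633%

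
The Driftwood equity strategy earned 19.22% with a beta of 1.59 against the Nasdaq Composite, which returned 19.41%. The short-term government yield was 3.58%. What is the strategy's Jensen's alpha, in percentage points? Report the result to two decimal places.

-9.53

CAPM expected return = Rf + β(Rm − Rf) = 3.58% + 1.59 × (19.41% − 3.58%) = 3.58 + 1.59 × 15.83 = 28.7497%
Jensen's α = Rp − E[R] = 19.22% − 28.7497% = -9.5297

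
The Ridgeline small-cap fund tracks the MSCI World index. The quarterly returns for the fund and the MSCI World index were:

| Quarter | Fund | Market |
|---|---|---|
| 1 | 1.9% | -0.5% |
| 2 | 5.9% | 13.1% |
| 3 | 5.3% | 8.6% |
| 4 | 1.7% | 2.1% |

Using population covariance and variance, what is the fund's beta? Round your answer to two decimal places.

0.34

r̄p = 3.7000%,  r̄m = 5.8250%
Cov = Σ(rp − r̄p)(rm − r̄m) / 4 = 9.8200
Var(rm) = Σ(rm − r̄m)² / 4 = 28.6269
β = Cov / Var = 9.8200 / 28.6269 = 0.3430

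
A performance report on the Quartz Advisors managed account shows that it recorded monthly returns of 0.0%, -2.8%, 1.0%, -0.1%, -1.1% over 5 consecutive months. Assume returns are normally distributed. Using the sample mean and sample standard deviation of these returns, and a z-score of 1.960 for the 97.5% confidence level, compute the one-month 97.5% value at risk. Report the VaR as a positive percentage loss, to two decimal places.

3.42

μ = (0 − 2.8 + 1 − 0.1 − 1.1) / 5 = -3.00 / 5 = -0.6000%
Σ(r − μ)² = (0 − (-0.6000))² + (-2.8 − (-0.6000))² + (1 − (-0.6000))² + … = 8.2600
σ = √[8.2600 / 4] = 1.4370%
VaR = −(μ − z·σ) = −(-0.6000 − 1.960 × 1.4370) = −(-3.4165) = 3.4165%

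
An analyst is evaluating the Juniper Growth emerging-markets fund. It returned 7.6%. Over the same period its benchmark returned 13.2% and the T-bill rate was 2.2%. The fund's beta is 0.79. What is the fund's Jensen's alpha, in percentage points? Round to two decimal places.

-3.29

CAPM expected return = Rf + β(Rm − Rf) = 2.2% + 0.79 × (13.2% − 2.2%) = 2.2 + 0.79 × 11.00 = 10.8900%
Jensen's α = Rp − E[R] = 7.6% − 10.8900% = -3.2900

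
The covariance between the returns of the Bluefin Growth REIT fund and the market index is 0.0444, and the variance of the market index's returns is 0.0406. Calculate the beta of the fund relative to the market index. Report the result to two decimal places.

1.09

β = Cov(Rp, Rm) / Var(Rm) = 0.0444 / 0.0406 = 1.0936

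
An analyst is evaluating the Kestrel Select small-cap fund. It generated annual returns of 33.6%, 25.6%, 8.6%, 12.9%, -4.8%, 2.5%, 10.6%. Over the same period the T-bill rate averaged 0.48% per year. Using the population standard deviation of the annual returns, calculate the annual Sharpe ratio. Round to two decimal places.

1.01

r̄ = (33.6 + 25.6 + 8.6 + 12.9 − 4.8 + 2.5 + 10.6) / 7 = 89.00 / 7 = 12.7143%
Population std dev = √[1034.7686 / 7] = 12.1583%
Sharpe = (r̄ − rf) / σ = (12.7143 − 0.48) / 12.1583 = 12.2343 / 12.1583 = 1.0063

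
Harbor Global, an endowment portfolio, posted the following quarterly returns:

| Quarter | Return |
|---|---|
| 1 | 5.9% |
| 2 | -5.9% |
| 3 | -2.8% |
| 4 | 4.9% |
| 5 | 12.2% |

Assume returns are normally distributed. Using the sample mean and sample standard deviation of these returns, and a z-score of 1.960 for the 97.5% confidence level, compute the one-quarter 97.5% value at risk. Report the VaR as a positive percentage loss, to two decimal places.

11.32

Mean return r̄ = 14.30 / 5 = 2.8600%
Sample std dev = √[209.4120 / 4] = 7.2355%
VaR = −(r̄ − z·σ) = −(2.8600 − 1.960 × 7.2355) = −(-11.3216) = 11.3216%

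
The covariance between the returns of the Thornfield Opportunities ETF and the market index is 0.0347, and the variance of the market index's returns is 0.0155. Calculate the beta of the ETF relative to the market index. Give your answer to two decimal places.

β = Cov(Rp, Rm) / Var(Rm) = 0.0347 / 0.0155 = 2.2387

2.24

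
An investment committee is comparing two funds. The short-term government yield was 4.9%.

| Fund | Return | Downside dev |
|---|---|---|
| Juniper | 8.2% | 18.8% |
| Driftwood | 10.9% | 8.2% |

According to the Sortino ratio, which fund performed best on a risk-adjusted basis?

Juniper: Sortino ratio = (8.2% − 4.9%) / 18.8% = 0.176
Driftwood: Sortino ratio = (10.9% − 4.9%) / 8.2% = 0.732
Highest: Driftwood (0.732).

Driftwood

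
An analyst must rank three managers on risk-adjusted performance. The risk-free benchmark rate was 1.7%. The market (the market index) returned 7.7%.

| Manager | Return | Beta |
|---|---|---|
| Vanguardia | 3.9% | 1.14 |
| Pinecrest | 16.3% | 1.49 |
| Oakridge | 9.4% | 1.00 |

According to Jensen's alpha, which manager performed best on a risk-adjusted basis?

Vanguardia: α = 3.9% − [1.7% + 1.14 × (7.7% − 1.7%)] = -4.640
Pinecrest: α = 16.3% − [1.7% + 1.49 × (7.7% − 1.7%)] = 5.660
Oakridge: α = 9.4% − [1.7% + 1.00 × (7.7% − 1.7%)] = 1.700
Highest: Pinecrest (5.660).

Pinecrest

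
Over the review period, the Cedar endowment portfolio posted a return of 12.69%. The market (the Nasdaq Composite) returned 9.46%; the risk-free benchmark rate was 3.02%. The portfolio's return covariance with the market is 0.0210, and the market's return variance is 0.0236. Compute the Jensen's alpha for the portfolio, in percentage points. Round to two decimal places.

β = Cov / Var = 0.0210 / 0.0236 = 0.8898
E[R] = Rf + β(Rm − Rf) = 3.02% + 0.8898 × (9.46% − 3.02%) = 8.7503%
α = Rp − E[R] = 12.69% − 8.7503% = 3.9397

3.94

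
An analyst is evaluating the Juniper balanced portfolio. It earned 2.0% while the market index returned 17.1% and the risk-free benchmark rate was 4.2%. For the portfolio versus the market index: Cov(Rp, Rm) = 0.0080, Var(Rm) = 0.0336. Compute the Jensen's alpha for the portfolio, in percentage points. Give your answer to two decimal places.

-5.27

β = Cov / Var = 0.0080 / 0.0336 = 0.2381
E[R] = Rf + β(Rm − Rf) = 4.2% + 0.2381 × (17.1% − 4.2%) = 7.2715%
α = Rp − E[R] = 2.0% − 7.2715% = -5.2715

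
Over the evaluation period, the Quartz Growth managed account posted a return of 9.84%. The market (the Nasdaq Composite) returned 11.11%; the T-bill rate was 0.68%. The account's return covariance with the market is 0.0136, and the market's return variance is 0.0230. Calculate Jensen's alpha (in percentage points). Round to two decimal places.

β = Cov / Var = 0.0136 / 0.0230 = 0.5913
E[R] = Rf + β(Rm − Rf) = 0.68% + 0.5913 × (11.11% − 0.68%) = 6.8473%
α = Rp − E[R] = 9.84% − 6.8473% = 2.9927

2.99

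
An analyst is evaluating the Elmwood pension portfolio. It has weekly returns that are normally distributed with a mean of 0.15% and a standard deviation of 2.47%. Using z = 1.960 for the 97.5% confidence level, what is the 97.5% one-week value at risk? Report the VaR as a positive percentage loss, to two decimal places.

4.69

VaR (as % loss) = −(μ − z·σ) = −(0.15% − 1.960 × 2.47%) = −(-4.6912%) = 4.6912%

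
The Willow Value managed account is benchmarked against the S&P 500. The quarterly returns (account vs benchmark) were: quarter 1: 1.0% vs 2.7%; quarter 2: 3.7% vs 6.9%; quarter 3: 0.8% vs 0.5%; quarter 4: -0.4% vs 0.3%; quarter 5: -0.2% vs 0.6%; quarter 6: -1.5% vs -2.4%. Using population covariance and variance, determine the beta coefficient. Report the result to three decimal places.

0.553

r̄p = 0.5667%,  r̄m = 1.4333%
Cov = Σ(rp − r̄p)(rm − r̄m) / 6 = 4.5194
Var(rm) = Σ(rm − r̄m)² / 6 = 8.1722
β = Cov / Var = 4.5194 / 8.1722 = 0.5530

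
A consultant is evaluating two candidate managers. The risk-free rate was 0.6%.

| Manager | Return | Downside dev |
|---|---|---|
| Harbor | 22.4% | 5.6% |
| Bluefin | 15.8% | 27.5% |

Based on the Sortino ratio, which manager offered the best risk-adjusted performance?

Harbor

Harbor: Sortino ratio = (22.4% − 0.6%) / 5.6% = 3.893
Bluefin: Sortino ratio = (15.8% − 0.6%) / 27.5% = 0.553
Highest: Harbor (3.893).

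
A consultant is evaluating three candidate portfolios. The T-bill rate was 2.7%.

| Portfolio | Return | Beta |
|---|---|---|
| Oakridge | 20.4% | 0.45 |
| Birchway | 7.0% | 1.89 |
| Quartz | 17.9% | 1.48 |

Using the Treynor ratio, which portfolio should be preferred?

Oakridge: Treynor = (20.4% − 2.7%) / 0.45 = 39.333
Birchway: Treynor = (7.0% − 2.7%) / 1.89 = 2.275
Quartz: Treynor = (17.9% − 2.7%) / 1.48 = 10.270
Highest: Oakridge (39.333).

Oakridge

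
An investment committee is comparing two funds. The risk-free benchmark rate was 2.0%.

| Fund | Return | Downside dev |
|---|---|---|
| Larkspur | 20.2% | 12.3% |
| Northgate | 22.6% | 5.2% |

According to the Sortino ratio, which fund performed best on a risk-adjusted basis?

Northgate

Larkspur: Sortino ratio = (20.2% − 2.0%) / 12.3% = 1.480
Northgate: Sortino ratio = (22.6% − 2.0%) / 5.2% = 3.962
Highest: Northgate (3.962).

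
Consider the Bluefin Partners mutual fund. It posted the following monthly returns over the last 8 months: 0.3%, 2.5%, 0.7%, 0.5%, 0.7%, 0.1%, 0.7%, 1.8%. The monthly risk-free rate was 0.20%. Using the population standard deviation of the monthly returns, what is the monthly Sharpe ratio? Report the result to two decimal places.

r̄ = (0.3 + 2.5 + 0.7 + 0.5 + 0.7 + 0.1 + 0.7 + 1.8) / 8 = 0.9125%
Population std dev = √[4.6488 / 8] = 0.7623%
Sharpe = (r̄ − rf) / σ = (0.9125 − 0.2) / 0.7623 = 0.7125 / 0.7623 = 0.9347

0.93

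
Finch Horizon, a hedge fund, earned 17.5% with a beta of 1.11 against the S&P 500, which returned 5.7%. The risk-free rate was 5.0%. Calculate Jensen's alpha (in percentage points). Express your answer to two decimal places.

11.72

CAPM expected return = Rf + β(Rm − Rf) = 5.0% + 1.11 × (5.7% − 5.0%) = 5 + 1.11 × 0.70 = 5.7770%
Jensen's α = Rp − E[R] = 17.5% − 5.7770% = 11.7230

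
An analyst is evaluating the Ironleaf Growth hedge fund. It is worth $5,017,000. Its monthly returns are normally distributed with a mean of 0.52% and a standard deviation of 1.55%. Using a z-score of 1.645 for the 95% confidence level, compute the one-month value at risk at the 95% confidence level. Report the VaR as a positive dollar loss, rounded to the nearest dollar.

$101,833

Return at the 95% tail: μ − z·σ = 0.52% − 1.645 × 1.55% = 0.52 − 2.54975 = -2.02975%
VaR = −(-2.02975%) × $5,017,000 = 2.02975% × $5,017,000 = $101,833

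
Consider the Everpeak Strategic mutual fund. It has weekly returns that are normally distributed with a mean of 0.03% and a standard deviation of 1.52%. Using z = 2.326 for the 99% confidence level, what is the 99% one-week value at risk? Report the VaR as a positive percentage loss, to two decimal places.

VaR (as % loss) = −(μ − z·σ) = −(0.03% − 2.326 × 1.52%) = −(-3.50552%) = 3.50552%

3.51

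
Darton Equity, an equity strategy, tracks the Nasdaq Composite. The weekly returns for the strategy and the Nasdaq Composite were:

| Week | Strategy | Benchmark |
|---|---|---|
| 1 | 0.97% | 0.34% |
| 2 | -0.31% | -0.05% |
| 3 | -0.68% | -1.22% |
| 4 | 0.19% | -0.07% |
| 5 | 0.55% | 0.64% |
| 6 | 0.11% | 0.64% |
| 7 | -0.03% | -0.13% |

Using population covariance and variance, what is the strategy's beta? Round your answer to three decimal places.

r̄p = 0.1143%,  r̄m = 0.0214%
Cov = Σ(rp − r̄p)(rm − r̄m) / 7 = 0.2244
Var(rm) = Σ(rm − r̄m)² / 7 = 0.3492
β = Cov / Var = 0.2244 / 0.3492 = 0.6426

0.643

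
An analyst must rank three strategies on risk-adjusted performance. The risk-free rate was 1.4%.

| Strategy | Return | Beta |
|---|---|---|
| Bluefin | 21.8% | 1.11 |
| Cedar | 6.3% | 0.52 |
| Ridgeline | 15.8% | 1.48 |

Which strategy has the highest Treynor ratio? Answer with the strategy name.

Bluefin

Bluefin: Treynor = (21.8% − 1.4%) / 1.11 = 18.378
Cedar: Treynor = (6.3% − 1.4%) / 0.52 = 9.423
Ridgeline: Treynor = (15.8% − 1.4%) / 1.48 = 9.730
Highest: Bluefin (18.378).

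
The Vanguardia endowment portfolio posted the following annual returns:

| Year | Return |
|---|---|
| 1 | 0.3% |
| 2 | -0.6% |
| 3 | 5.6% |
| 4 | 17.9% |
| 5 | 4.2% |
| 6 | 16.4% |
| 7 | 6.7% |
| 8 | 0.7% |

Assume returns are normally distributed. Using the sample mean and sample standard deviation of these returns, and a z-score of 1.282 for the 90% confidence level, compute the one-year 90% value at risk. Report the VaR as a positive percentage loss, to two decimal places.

2.75

Mean return r̄ = 51.20 / 8 = 6.4000%
Sample std dev = √[356.5200 / 7] = 7.1366%
VaR = −(r̄ − z·σ) = −(6.4000 − 1.282 × 7.1366) = −(-2.7491) = 2.7491%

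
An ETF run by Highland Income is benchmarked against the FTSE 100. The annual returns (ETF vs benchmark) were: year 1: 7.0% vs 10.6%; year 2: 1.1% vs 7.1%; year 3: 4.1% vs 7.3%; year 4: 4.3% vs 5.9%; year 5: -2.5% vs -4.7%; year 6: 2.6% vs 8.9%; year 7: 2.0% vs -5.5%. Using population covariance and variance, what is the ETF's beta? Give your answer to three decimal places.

r̄p = 2.6571%,  r̄m = 4.2286%
Cov = Σ(rp − r̄p)(rm − r̄m) / 7 = 11.7927
Var(rm) = Σ(rm − r̄m)² / 7 = 36.7506
β = Cov / Var = 11.7927 / 36.7506 = 0.3209

0.321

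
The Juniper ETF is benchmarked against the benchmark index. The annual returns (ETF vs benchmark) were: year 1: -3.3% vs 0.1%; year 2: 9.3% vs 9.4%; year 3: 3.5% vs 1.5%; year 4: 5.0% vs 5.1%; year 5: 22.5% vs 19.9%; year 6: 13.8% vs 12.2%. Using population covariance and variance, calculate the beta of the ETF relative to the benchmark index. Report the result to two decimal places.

r̄p = 8.4667%,  r̄m = 8.0333%
Cov = Σ(rp − r̄p)(rm − r̄m) / 6 = 54.3094
Var(rm) = Σ(rm − r̄m)² / 6 = 45.7122
β = Cov / Var = 54.3094 / 45.7122 = 1.1881

1.19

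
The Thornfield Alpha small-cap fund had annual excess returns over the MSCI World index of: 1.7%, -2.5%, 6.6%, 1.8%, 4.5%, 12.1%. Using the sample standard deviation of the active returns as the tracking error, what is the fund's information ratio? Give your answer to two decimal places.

0.81

r̄ = (1.7 − 2.5 + 6.6 + 1.8 + 4.5 + 12.1) / 6 = 4.0333%
Σ(r − r̄)² = 124.9933; sample σ = √(124.9933/5) = 4.9999%
IR = r̄ / tracking error = 4.0333 / 4.9999 = 0.8067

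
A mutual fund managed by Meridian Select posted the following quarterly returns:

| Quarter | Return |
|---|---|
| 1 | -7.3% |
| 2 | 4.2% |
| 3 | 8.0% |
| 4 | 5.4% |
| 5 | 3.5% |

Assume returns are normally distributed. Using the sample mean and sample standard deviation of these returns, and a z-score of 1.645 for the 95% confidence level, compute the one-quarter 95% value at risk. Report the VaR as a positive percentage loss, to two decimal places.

6.91

r̄ = (-7.3 + 4.2 + 8 + 5.4 + 3.5) / 5 = 13.80 / 5 = 2.7600%
Σ(r − r̄)² = (-7.3 − 2.7600)² + (4.2 − 2.7600)² + (8 − 2.7600)² + … = 138.2520
sample σ = √(138.2520 / 4) = √34.5630 = 5.8790%
VaR = −(r̄ − z·σ) = −(2.7600 − 1.645 × 5.8790) = −(-6.9110) = 6.9110%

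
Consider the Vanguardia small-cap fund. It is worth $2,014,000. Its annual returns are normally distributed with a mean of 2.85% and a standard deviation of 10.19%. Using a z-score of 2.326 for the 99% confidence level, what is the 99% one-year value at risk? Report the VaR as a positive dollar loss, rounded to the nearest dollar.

$419,958

Return at the 99% tail: μ − z·σ = 2.85% − 2.326 × 10.19% = 2.85 − 23.70194 = -20.85194%
VaR = −(-20.85194%) × $2,014,000 = 20.85194% × $2,014,000 = $419,958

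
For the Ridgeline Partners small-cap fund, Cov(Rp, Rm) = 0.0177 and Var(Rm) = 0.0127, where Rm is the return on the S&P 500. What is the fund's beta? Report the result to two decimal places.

1.39

β = Cov(Rp, Rm) / Var(Rm) = 0.0177 / 0.0127 = 1.3937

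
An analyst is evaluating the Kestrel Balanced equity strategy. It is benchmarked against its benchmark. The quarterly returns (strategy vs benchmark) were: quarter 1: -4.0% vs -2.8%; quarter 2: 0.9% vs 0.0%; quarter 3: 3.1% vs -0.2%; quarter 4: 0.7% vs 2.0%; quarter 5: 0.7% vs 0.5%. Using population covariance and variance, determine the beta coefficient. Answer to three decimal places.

1.032

r̄p = 0.2800%,  r̄m = -0.1000%
Cov = Σ(rp − r̄p)(rm − r̄m) / 5 = 2.4940
Var(rm) = Σ(rm − r̄m)² / 5 = 2.4160
β = Cov / Var = 2.4940 / 2.4160 = 1.0323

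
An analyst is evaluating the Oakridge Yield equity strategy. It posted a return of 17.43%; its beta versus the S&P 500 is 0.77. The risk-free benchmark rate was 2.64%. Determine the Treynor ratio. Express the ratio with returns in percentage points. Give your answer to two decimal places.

19.21

Treynor = (Rp − Rf) / β = (17.43% − 2.64%) / 0.77 = 14.79 / 0.77 = 19.2078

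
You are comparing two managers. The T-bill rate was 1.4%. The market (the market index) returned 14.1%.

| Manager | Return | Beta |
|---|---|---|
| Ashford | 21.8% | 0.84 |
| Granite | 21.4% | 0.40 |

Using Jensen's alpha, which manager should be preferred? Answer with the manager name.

Granite

Ashford: α = 21.8% − [1.4% + 0.84 × (14.1% − 1.4%)] = 9.732
Granite: α = 21.4% − [1.4% + 0.40 × (14.1% − 1.4%)] = 14.920
Highest: Granite (14.920).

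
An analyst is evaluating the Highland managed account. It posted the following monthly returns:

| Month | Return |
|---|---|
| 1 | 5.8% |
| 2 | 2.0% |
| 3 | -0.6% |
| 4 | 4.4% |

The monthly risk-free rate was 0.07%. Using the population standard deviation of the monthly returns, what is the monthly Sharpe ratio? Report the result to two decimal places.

1.16

r̄ = (5.8 + 2 − 0.6 + 4.4) / 4 = 2.9000%
Σ(r − r̄)² = (5.8 − 2.9000)² + (2 − 2.9000)² + (-0.6 − 2.9000)² + … = 23.7200
σ = √[23.7200 / 4] = 2.4352%
Sharpe = (r̄ − rf) / σ = (2.9000 − 0.07) / 2.4352 = 2.8300 / 2.4352 = 1.1621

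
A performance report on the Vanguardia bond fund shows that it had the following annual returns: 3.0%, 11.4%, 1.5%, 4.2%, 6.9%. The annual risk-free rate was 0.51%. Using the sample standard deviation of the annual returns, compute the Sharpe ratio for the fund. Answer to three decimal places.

r̄ = (3 + 11.4 + 1.5 + 4.2 + 6.9) / 5 = 5.4000%
Sample std dev = √[60.6600 / 4] = 3.8942%
Sharpe = (r̄ − rf) / σ = (5.4000 − 0.51) / 3.8942 = 4.8900 / 3.8942 = 1.2557

1.256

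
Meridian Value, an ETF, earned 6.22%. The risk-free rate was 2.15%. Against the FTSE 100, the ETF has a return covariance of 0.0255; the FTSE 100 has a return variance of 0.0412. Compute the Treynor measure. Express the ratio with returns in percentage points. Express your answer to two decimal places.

6.58

β = Cov / Var = 0.0255 / 0.0412 = 0.6189
Treynor = (Rp − Rf) / β = (6.22% − 2.15%) / 0.6189 = 4.07 / 0.6189 = 6.5762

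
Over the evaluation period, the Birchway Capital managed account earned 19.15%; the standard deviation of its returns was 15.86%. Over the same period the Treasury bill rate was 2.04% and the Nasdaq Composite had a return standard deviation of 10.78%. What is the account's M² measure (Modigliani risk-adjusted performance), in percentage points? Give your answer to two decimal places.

13.67

Sharpe = (Rp − Rf) / σp = (19.15% − 2.04%) / 15.86% = 1.0788
M² = Rf + Sharpe × σm = 2.04% + 1.0788 × 10.78% = 13.6695%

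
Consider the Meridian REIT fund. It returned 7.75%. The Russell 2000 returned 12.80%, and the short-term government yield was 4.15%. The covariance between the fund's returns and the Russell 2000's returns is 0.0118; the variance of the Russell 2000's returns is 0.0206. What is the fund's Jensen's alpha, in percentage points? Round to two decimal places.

β = Cov / Var = 0.0118 / 0.0206 = 0.5728
E[R] = Rf + β(Rm − Rf) = 4.15% + 0.5728 × (12.80% − 4.15%) = 9.1047%
α = Rp − E[R] = 7.75% − 9.1047% = -1.3547

-1.35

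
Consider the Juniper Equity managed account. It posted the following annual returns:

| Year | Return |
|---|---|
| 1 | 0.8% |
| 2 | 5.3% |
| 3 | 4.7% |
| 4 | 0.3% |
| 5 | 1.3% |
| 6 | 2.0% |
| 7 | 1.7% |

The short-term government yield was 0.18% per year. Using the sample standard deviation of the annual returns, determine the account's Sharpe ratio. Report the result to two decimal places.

μ = (0.8 + 5.3 + 4.7 + 0.3 + 1.3 + 2 + 1.7) / 7 = 16.10 / 7 = 2.3000%
Σ(r − μ)² = 22.4600; sample σ = √(22.4600/6) = 1.9348%
Sharpe = (μ − rf) / σ = (2.3000 − 0.18) / 1.9348 = 2.1200 / 1.9348 = 1.0957

1.10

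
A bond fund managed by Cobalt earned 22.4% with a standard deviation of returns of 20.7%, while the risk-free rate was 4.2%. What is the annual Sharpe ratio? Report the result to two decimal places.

0.88

Sharpe = (Rp − Rf) / σp = (22.4% − 4.2%) / 20.7% = 18.20% / 20.7% = 0.8792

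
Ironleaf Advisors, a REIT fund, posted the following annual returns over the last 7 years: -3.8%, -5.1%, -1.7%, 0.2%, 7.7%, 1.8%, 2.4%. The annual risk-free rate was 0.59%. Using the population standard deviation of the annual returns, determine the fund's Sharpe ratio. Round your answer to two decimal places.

r̄ = (-3.8 − 5.1 − 1.7 + 0.2 + 7.7 + 1.8 + 2.4) / 7 = 0.2143%
Population std dev = √[111.3486 / 7] = 3.9884%
Sharpe = (r̄ − rf) / σ = (0.2143 − 0.59) / 3.9884 = -0.3757 / 3.9884 = -0.0942

-0.09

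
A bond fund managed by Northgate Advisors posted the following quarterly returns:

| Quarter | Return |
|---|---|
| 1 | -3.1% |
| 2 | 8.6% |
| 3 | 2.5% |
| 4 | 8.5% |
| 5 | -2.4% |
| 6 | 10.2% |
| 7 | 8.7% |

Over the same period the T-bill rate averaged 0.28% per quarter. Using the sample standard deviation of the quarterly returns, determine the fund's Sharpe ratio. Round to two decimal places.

r̄ = (-3.1 + 8.6 + 2.5 + 8.5 − 2.4 + 10.2 + 8.7) / 7 = 4.7143%
Sample std dev = √[191.9886 / 6] = 5.6567%
Sharpe = (r̄ − rf) / σ = (4.7143 − 0.28) / 5.6567 = 4.4343 / 5.6567 = 0.7839

0.78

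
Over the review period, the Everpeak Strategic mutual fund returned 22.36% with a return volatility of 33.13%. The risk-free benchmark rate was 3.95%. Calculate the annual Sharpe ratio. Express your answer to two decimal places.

Sharpe = (Rp − Rf) / σp = (22.36% − 3.95%) / 33.13% = 18.41% / 33.13% = 0.5557

0.56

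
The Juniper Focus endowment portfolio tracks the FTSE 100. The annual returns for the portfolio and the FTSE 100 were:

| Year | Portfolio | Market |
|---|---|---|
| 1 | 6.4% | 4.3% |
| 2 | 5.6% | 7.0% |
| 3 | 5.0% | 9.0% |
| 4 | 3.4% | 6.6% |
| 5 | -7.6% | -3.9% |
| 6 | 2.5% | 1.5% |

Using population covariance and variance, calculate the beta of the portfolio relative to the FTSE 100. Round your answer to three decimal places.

r̄p = 2.5500%,  r̄m = 4.0833%
Cov = Σ(rp − r̄p)(rm − r̄m) / 6 = 17.5125
Var(rm) = Σ(rm − r̄m)² / 6 = 18.2447
β = Cov / Var = 17.5125 / 18.2447 = 0.9599

0.960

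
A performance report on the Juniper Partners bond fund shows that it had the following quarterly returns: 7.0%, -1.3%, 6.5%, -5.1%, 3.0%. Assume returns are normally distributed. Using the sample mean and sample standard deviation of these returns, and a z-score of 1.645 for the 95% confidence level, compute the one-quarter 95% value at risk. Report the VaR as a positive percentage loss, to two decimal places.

6.51

μ = (7 − 1.3 + 6.5 − 5.1 + 3) / 5 = 2.0200%
Sample σ = √[Σ(r − μ)² / 4] = √[107.5480 / 4] = √26.8870 = 5.1853%
VaR = −(μ − z·σ) = −(2.0200 − 1.645 × 5.1853) = −(-6.5098) = 6.5098%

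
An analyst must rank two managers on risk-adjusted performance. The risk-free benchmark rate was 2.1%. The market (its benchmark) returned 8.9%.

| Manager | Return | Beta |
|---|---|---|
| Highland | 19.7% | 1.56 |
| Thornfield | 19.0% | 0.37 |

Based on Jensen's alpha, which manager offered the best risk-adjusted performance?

Thornfield

Highland: α = 19.7% − [2.1% + 1.56 × (8.9% − 2.1%)] = 6.992
Thornfield: α = 19.0% − [2.1% + 0.37 × (8.9% − 2.1%)] = 14.384
Highest: Thornfield (14.384).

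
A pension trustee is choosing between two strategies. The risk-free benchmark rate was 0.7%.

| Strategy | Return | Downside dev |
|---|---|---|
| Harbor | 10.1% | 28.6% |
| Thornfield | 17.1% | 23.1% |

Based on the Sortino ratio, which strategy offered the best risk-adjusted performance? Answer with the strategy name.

Thornfield

Harbor: Sortino ratio = (10.1% − 0.7%) / 28.6% = 0.329
Thornfield: Sortino ratio = (17.1% − 0.7%) / 23.1% = 0.710
Highest: Thornfield (0.710).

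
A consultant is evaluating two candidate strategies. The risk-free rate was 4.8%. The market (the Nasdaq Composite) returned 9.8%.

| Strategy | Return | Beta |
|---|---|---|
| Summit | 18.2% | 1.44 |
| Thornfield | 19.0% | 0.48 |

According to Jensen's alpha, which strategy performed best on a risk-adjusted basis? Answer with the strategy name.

Thornfield

Summit: α = 18.2% − [4.8% + 1.44 × (9.8% − 4.8%)] = 6.200
Thornfield: α = 19.0% − [4.8% + 0.48 × (9.8% − 4.8%)] = 11.800
Highest: Thornfield (11.800).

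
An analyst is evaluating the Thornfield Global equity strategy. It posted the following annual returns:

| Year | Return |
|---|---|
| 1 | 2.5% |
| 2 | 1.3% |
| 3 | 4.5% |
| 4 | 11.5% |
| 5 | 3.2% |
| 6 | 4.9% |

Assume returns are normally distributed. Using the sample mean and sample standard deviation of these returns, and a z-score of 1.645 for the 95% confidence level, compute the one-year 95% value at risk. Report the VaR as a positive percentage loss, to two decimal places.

1.28

μ = (2.5 + 1.3 + 4.5 + 11.5 + 3.2 + 4.9) / 6 = 4.6500%
Σ(r − μ)² = (2.5 − 4.6500)² + (1.3 − 4.6500)² + … = 64.9550
σ = √[64.9550 / 5] = 3.6043%
VaR = −(μ − z·σ) = −(4.6500 − 1.645 × 3.6043) = −(-1.2791) = 1.2791%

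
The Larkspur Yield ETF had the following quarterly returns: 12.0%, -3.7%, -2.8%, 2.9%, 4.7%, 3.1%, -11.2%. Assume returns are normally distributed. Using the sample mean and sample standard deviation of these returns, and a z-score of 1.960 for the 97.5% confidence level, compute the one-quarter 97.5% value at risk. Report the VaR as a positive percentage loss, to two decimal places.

μ = (12 − 3.7 − 2.8 + 2.9 + 4.7 + 3.1 − 11.2) / 7 = 5.00 / 7 = 0.7143%
Σ(r − μ)² = (12 − 0.7143)² + (-3.7 − 0.7143)² + (-2.8 − 0.7143)² + … = 327.5086
σ = √[327.5086 / 6] = 7.3882%
VaR = −(μ − z·σ) = −(0.7143 − 1.960 × 7.3882) = −(-13.7666) = 13.7666%

13.77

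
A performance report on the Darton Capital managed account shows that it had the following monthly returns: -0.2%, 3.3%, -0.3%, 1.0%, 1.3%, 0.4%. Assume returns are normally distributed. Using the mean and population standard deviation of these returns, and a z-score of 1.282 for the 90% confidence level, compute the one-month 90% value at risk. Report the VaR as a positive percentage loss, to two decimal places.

r̄ = (-0.2 + 3.3 − 0.3 + 1 + 1.3 + 0.4) / 6 = 5.50 / 6 = 0.9167%
Population σ = √[Σ(r − r̄)² / 6] = √[8.8283 / 6] = √1.4714 = 1.2130%
VaR = −(r̄ − z·σ) = −(0.9167 − 1.282 × 1.2130) = −(-0.6384) = 0.6384%

0.64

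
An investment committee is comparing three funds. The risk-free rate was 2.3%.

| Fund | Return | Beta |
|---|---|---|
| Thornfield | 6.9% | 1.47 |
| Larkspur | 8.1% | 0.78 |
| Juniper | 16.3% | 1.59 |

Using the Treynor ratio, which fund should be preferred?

Juniper

Thornfield: Treynor = (6.9% − 2.3%) / 1.47 = 3.129
Larkspur: Treynor = (8.1% − 2.3%) / 0.78 = 7.436
Juniper: Treynor = (16.3% − 2.3%) / 1.59 = 8.805
Highest: Juniper (8.805).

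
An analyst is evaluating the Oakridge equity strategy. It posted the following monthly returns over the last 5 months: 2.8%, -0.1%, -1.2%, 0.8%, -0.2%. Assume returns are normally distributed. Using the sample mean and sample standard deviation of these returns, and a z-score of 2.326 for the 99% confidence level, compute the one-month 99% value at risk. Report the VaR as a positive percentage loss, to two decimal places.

Mean return r̄ = 2.10 / 5 = 0.4200%
Σ(r − r̄)² = (2.8 − 0.4200)² + (-0.1 − 0.4200)² + … = 9.0880
sample σ = √(9.0880 / 4) = √2.2720 = 1.5073%
VaR = −(r̄ − z·σ) = −(0.4200 − 2.326 × 1.5073) = −(-3.0860) = 3.0860%

3.09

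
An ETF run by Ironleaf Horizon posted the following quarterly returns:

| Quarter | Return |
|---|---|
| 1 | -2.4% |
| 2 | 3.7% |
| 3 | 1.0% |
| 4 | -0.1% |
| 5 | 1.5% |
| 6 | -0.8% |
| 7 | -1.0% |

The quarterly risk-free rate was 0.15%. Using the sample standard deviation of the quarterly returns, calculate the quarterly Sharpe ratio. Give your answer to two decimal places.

0.06

Mean return r̄ = 1.90 / 7 = 0.2714%
Sample std dev = √[23.8343 / 6] = 1.9931%
Sharpe = (r̄ − rf) / σ = (0.2714 − 0.15) / 1.9931 = 0.1214 / 1.9931 = 0.0609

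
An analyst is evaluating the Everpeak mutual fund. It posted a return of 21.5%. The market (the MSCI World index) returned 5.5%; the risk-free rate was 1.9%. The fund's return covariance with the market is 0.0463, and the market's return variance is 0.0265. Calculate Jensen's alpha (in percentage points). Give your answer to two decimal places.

13.31

β = Cov / Var = 0.0463 / 0.0265 = 1.7472
E[R] = Rf + β(Rm − Rf) = 1.9% + 1.7472 × (5.5% − 1.9%) = 8.1899%
α = Rp − E[R] = 21.5% − 8.1899% = 13.3101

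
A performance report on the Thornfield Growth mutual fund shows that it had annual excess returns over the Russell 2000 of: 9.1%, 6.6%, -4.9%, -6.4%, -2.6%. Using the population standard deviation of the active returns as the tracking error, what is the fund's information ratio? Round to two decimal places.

0.06

Mean return r̄ = 1.80 / 5 = 0.3600%
Population std dev = √[197.4520 / 5] = 6.2841%
IR = r̄ / tracking error = 0.3600 / 6.2841 = 0.0573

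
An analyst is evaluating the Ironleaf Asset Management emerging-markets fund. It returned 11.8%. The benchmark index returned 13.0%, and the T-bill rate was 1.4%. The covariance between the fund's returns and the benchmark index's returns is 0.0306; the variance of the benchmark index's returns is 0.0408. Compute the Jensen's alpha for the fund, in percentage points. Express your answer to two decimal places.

1.70

β = Cov / Var = 0.0306 / 0.0408 = 0.7500
E[R] = Rf + β(Rm − Rf) = 1.4% + 0.7500 × (13.0% − 1.4%) = 10.1000%
α = Rp − E[R] = 11.8% − 10.1000% = 1.7000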